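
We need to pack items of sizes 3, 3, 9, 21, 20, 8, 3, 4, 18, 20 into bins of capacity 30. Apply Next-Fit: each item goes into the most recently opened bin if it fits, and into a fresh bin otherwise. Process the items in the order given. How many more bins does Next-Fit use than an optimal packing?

1

Next-Fit: [3,3,9] [21] [20,8] [3,4,18] [20] → 5 bins.
Total size 109; any packing needs at least ⌈109/30⌉ = 4 bins.
An optimal packing achieves that bound: [21,9] [20,8] [20,4,3,3] [18,3] → 4 bins.
Excess: 5 − 4 = 1.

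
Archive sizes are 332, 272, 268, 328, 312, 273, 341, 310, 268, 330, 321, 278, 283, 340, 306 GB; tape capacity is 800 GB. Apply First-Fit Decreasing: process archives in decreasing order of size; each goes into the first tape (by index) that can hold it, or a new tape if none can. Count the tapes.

8 tapes

Sorted descending: 341, 340, 332, 330, 328, 321, 312, 310, 306, 283, 278, 273, 272, 268, 268.
Put 341 GB in tape 1; 459 GB remain.
Put 340 GB in tape 1; 119 GB remain.
Put 332 GB in tape 2; 468 GB remain.
Put 330 GB in tape 2; 138 GB remain.
Put 328 GB in tape 3; 472 GB remain.
Put 321 GB in tape 3; 151 GB remain.
Put 312 GB in tape 4; 488 GB remain.
Put 310 GB in tape 4; 178 GB remain.
Put 306 GB in tape 5; 494 GB remain.
Put 283 GB in tape 5; 211 GB remain.
Put 278 GB in tape 6; 522 GB remain.
Put 273 GB in tape 6; 249 GB remain.
Put 272 GB in tape 7; 528 GB remain.
Put 268 GB in tape 7; 260 GB remain.
Put 268 GB in tape 8; 532 GB remain.
Final tapes: [341,340] [332,330] [328,321] [312,310] [306,283] [278,273] [272,268] [268].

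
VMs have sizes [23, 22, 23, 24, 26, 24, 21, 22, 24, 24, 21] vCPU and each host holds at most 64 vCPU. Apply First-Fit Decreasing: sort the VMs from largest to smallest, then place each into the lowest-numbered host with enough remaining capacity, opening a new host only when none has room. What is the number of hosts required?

5

Sorted descending: 26, 24, 24, 24, 24, 23, 23, 22, 22, 21, 21.
host 1: place 26 vCPU, 38 vCPU left
host 1: place 24 vCPU, 14 vCPU left
host 2: place 24 vCPU, 40 vCPU left
host 2: place 24 vCPU, 16 vCPU left
host 3: place 24 vCPU, 40 vCPU left
host 3: place 23 vCPU, 17 vCPU left
host 4: place 23 vCPU, 41 vCPU left
host 4: place 22 vCPU, 19 vCPU left
host 5: place 22 vCPU, 42 vCPU left
host 5: place 21 vCPU, 21 vCPU left
host 5: place 21 vCPU, 0 vCPU left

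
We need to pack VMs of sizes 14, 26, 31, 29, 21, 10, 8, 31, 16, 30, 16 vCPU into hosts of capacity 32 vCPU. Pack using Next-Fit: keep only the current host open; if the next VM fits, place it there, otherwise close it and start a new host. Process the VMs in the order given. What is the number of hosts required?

10 hosts

host 1: place 14 vCPU, 18 vCPU left
host 2: place 26 vCPU, 6 vCPU left
host 3: place 31 vCPU, 1 vCPU left
host 4: place 29 vCPU, 3 vCPU left
host 5: place 21 vCPU, 11 vCPU left
host 5: place 10 vCPU, 1 vCPU left
host 6: place 8 vCPU, 24 vCPU left
host 7: place 31 vCPU, 1 vCPU left
host 8: place 16 vCPU, 16 vCPU left
host 9: place 30 vCPU, 2 vCPU left
host 10: place 16 vCPU, 16 vCPU left
Final hosts: [14] [26] [31] [29] [21,10] [8] [31] [16] [30] [16].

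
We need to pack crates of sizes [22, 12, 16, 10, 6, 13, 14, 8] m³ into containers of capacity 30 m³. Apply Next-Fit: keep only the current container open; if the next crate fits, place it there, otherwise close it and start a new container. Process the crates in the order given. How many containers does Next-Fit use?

4 containers

container 1: place 22 m³, 8 m³ left
container 2: place 12 m³, 18 m³ left
container 2: place 16 m³, 2 m³ left
container 3: place 10 m³, 20 m³ left
container 3: place 6 m³, 14 m³ left
container 3: place 13 m³, 1 m³ left
container 4: place 14 m³, 16 m³ left
container 4: place 8 m³, 8 m³ left
Final containers: [22] [12,16] [10,6,13] [14,8].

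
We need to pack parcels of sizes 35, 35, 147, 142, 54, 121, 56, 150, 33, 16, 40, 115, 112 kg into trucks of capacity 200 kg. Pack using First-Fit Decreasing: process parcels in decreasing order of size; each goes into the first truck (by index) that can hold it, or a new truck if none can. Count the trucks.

6 trucks

Sorted descending: 150, 147, 142, 121, 115, 112, 56, 54, 40, 35, 35, 33, 16.
truck 1: place 150 kg, 50 kg left
truck 2: place 147 kg, 53 kg left
truck 3: place 142 kg, 58 kg left
truck 4: place 121 kg, 79 kg left
truck 5: place 115 kg, 85 kg left
truck 6: place 112 kg, 88 kg left
truck 3: place 56 kg, 2 kg left
truck 4: place 54 kg, 25 kg left
truck 1: place 40 kg, 10 kg left
truck 2: place 35 kg, 18 kg left
truck 5: place 35 kg, 50 kg left
truck 5: place 33 kg, 17 kg left
truck 2: place 16 kg, 2 kg left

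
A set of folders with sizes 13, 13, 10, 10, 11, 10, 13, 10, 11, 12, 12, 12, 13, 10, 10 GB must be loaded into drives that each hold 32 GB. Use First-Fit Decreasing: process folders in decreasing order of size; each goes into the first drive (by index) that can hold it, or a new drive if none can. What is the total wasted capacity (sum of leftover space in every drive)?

Sorted descending: 13, 13, 13, 13, 12, 12, 12, 11, 11, 10, 10, 10, 10, 10, 10.
13 GB → drive 1 (remaining 19 GB)
13 GB → drive 1 (remaining 6 GB)
13 GB → drive 2 (remaining 19 GB)
13 GB → drive 2 (remaining 6 GB)
12 GB → drive 3 (remaining 20 GB)
12 GB → drive 3 (remaining 8 GB)
12 GB → drive 4 (remaining 20 GB)
11 GB → drive 4 (remaining 9 GB)
11 GB → drive 5 (remaining 21 GB)
10 GB → drive 5 (remaining 11 GB)
10 GB → drive 5 (remaining 1 GB)
10 GB → drive 6 (remaining 22 GB)
10 GB → drive 6 (remaining 12 GB)
10 GB → drive 6 (remaining 2 GB)
10 GB → drive 7 (remaining 22 GB)
7 drives × 32 GB = 224 GB; used 170 GB; unused 54 GB.

54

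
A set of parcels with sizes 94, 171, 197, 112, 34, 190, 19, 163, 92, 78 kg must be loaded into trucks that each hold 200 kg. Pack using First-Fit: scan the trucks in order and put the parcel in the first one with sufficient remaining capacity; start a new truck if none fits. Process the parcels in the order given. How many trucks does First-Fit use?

7

94 kg → truck 1 (remaining 106 kg)
171 kg → truck 2 (remaining 29 kg)
197 kg → truck 3 (remaining 3 kg)
112 kg → truck 4 (remaining 88 kg)
34 kg → truck 1 (remaining 72 kg)
190 kg → truck 5 (remaining 10 kg)
19 kg → truck 1 (remaining 53 kg)
163 kg → truck 6 (remaining 37 kg)
92 kg → truck 7 (remaining 108 kg)
78 kg → truck 4 (remaining 10 kg)
Final trucks: [94,34,19] [171] [197] [112,78] [190] [163] [92].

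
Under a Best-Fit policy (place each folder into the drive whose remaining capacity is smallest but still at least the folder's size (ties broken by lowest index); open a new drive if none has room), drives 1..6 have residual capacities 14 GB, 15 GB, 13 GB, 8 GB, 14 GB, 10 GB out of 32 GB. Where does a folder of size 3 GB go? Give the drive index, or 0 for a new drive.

4

Drives with room: drive 1 (14 GB), drive 2 (15 GB), drive 3 (13 GB), drive 4 (8 GB), drive 5 (14 GB), drive 6 (10 GB).
Tightest fit is drive 4 with 8 GB free.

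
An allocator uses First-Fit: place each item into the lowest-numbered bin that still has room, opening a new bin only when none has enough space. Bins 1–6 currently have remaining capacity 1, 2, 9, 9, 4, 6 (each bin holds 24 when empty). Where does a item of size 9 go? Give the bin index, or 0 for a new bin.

Bins with room: bin 3 (9), bin 4 (9).
The first with room is bin 3.

3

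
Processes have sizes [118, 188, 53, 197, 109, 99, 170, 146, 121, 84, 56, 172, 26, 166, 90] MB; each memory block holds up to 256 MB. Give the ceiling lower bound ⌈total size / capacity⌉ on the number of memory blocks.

8 memory blocks

Total size = 118 + 188 + 53 + 197 + 109 + 99 + 170 + 146 + 121 + 84 + 56 + 172 + 26 + 166 + 90 = 1795 MB.
⌈1795 / 256⌉ = 8.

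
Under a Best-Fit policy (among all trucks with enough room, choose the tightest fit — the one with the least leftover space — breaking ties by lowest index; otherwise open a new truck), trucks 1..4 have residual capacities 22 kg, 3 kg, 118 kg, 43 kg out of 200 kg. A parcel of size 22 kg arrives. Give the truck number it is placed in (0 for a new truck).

1

Trucks with room: truck 1 (22 kg), truck 3 (118 kg), truck 4 (43 kg).
Tightest fit is truck 1 with 22 kg free.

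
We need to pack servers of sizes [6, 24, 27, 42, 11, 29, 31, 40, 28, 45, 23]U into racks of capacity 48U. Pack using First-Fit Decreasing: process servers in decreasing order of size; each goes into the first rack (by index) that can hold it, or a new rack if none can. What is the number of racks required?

8

Sorted descending: 45, 42, 40, 31, 29, 28, 27, 24, 23, 11, 6.
Put 45U in rack 1; 3U remain.
Put 42U in rack 2; 6U remain.
Put 40U in rack 3; 8U remain.
Put 31U in rack 4; 17U remain.
Put 29U in rack 5; 19U remain.
Put 28U in rack 6; 20U remain.
Put 27U in rack 7; 21U remain.
Put 24U in rack 8; 24U remain.
Put 23U in rack 8; 1U remain.
Put 11U in rack 4; 6U remain.
Put 6U in rack 2; 0U remain.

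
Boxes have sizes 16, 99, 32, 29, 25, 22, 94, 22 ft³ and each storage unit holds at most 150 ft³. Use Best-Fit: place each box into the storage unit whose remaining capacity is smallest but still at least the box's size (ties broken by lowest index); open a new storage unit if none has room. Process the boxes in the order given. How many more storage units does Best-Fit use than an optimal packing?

Best-Fit: [16,99,32] [29,25,22] [94,22] → 3 storage units.
Total size 339 ft³; any packing needs at least ⌈339/150⌉ = 3 storage units.
So 3 is already optimal.

0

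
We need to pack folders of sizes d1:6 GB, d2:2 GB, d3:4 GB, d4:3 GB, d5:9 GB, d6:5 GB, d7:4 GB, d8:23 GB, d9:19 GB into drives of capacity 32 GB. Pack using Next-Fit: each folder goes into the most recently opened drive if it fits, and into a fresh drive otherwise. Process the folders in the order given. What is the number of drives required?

drive 1: place d1 (6 GB), 26 GB left
drive 1: place d2 (2 GB), 24 GB left
drive 1: place d3 (4 GB), 20 GB left
drive 1: place d4 (3 GB), 17 GB left
drive 1: place d5 (9 GB), 8 GB left
drive 1: place d6 (5 GB), 3 GB left
drive 2: place d7 (4 GB), 28 GB left
drive 2: place d8 (23 GB), 5 GB left
drive 3: place d9 (19 GB), 13 GB left

3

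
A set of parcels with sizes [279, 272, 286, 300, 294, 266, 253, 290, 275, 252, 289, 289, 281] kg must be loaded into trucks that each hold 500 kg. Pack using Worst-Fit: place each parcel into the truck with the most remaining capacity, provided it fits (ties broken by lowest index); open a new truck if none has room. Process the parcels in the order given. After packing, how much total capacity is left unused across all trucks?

2874

Put 279 kg in truck 1; 221 kg remain.
Put 272 kg in truck 2; 228 kg remain.
Put 286 kg in truck 3; 214 kg remain.
Put 300 kg in truck 4; 200 kg remain.
Put 294 kg in truck 5; 206 kg remain.
Put 266 kg in truck 6; 234 kg remain.
Put 253 kg in truck 7; 247 kg remain.
Put 290 kg in truck 8; 210 kg remain.
Put 275 kg in truck 9; 225 kg remain.
Put 252 kg in truck 10; 248 kg remain.
Put 289 kg in truck 11; 211 kg remain.
Put 289 kg in truck 12; 211 kg remain.
Put 281 kg in truck 13; 219 kg remain.
13 trucks × 500 kg = 6500 kg; used 3626 kg; unused 2874 kg.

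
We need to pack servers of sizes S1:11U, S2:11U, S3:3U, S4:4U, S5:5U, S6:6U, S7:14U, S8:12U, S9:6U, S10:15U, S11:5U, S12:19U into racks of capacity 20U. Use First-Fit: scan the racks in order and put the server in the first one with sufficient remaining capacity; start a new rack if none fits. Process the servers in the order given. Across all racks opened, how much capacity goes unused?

9

S1 (11U) → rack 1 (remaining 9U)
S2 (11U) → rack 2 (remaining 9U)
S3 (3U) → rack 1 (remaining 6U)
S4 (4U) → rack 1 (remaining 2U)
S5 (5U) → rack 2 (remaining 4U)
S6 (6U) → rack 3 (remaining 14U)
S7 (14U) → rack 3 (remaining 0U)
S8 (12U) → rack 4 (remaining 8U)
S9 (6U) → rack 4 (remaining 2U)
S10 (15U) → rack 5 (remaining 5U)
S11 (5U) → rack 5 (remaining 0U)
S12 (19U) → rack 6 (remaining 1U)
6 racks × 20U = 120U; used 111U; unused 9U.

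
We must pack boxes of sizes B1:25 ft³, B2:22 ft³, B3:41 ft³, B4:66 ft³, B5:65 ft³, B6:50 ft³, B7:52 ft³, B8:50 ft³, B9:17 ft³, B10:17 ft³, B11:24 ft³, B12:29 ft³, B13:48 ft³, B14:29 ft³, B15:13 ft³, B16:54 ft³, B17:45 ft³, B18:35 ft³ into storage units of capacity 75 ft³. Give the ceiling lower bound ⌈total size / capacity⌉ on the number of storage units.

10

Total size = 25 + 22 + 41 + 66 + 65 + 50 + 52 + 50 + 17 + 17 + 24 + 29 + 48 + 29 + 13 + 54 + 45 + 35 = 682 ft³.
⌈682 / 75⌉ = 10.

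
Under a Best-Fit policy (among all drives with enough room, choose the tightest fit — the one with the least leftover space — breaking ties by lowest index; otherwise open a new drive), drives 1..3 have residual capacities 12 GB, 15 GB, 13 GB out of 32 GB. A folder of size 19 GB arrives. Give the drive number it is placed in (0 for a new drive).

No drive has ≥ 19 GB free, so a new drive is opened.

0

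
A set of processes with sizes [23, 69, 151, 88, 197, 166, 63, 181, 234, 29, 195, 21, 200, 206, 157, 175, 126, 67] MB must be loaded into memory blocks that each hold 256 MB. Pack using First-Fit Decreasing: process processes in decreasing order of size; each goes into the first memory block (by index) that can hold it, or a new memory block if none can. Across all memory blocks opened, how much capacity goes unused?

Sorted descending: 234, 206, 200, 197, 195, 181, 175, 166, 157, 151, 126, 88, 69, 67, 63, 29, 23, 21.
234 MB → memory block 1 (remaining 22 MB)
206 MB → memory block 2 (remaining 50 MB)
200 MB → memory block 3 (remaining 56 MB)
197 MB → memory block 4 (remaining 59 MB)
195 MB → memory block 5 (remaining 61 MB)
181 MB → memory block 6 (remaining 75 MB)
175 MB → memory block 7 (remaining 81 MB)
166 MB → memory block 8 (remaining 90 MB)
157 MB → memory block 9 (remaining 99 MB)
151 MB → memory block 10 (remaining 105 MB)
126 MB → memory block 11 (remaining 130 MB)
88 MB → memory block 8 (remaining 2 MB)
69 MB → memory block 6 (remaining 6 MB)
67 MB → memory block 7 (remaining 14 MB)
63 MB → memory block 9 (remaining 36 MB)
29 MB → memory block 2 (remaining 21 MB)
23 MB → memory block 3 (remaining 33 MB)
21 MB → memory block 1 (remaining 1 MB)
11 memory blocks × 256 MB = 2816 MB; used 2348 MB; unused 468 MB.

468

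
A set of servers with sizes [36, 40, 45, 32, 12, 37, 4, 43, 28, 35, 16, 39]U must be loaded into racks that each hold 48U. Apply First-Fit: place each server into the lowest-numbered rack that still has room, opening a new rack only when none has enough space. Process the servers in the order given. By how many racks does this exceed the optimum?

First-Fit: [36,12] [40,4] [45] [32,16] [37] [43] [28] [35] [39] → 9 racks.
9 servers exceed 24U (half the capacity), and no two of those can share a rack, so at least 9 racks are needed.
So 9 is already optimal.

0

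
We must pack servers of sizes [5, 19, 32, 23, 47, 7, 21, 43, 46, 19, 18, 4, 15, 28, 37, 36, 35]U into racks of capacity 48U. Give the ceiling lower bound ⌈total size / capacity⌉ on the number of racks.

Total size = 5 + 19 + 32 + 23 + 47 + 7 + 21 + 43 + 46 + 19 + 18 + 4 + 15 + 28 + 37 + 36 + 35 = 435U.
⌈435 / 48⌉ = 10.

10 racks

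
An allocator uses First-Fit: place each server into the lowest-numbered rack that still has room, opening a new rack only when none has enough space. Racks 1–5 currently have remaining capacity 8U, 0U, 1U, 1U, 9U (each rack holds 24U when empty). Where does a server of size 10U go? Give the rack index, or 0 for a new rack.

No rack has ≥ 10U free, so a new rack is opened.

0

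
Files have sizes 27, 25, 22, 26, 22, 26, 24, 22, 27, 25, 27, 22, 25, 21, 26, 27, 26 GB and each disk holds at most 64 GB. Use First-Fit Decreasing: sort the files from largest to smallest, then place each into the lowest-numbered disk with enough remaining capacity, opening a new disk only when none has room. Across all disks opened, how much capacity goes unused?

Sorted descending: 27, 27, 27, 27, 26, 26, 26, 26, 25, 25, 25, 24, 22, 22, 22, 22, 21.
27 GB → disk 1 (remaining 37 GB)
27 GB → disk 1 (remaining 10 GB)
27 GB → disk 2 (remaining 37 GB)
27 GB → disk 2 (remaining 10 GB)
26 GB → disk 3 (remaining 38 GB)
26 GB → disk 3 (remaining 12 GB)
26 GB → disk 4 (remaining 38 GB)
26 GB → disk 4 (remaining 12 GB)
25 GB → disk 5 (remaining 39 GB)
25 GB → disk 5 (remaining 14 GB)
25 GB → disk 6 (remaining 39 GB)
24 GB → disk 6 (remaining 15 GB)
22 GB → disk 7 (remaining 42 GB)
22 GB → disk 7 (remaining 20 GB)
22 GB → disk 8 (remaining 42 GB)
22 GB → disk 8 (remaining 20 GB)
21 GB → disk 9 (remaining 43 GB)
9 disks × 64 GB = 576 GB; used 420 GB; unused 156 GB.

156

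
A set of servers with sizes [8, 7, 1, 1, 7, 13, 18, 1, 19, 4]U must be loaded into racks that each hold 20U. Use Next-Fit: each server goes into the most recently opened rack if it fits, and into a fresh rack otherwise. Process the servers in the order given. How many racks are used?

Put 8U in rack 1; 12U remain.
Put 7U in rack 1; 5U remain.
Put 1U in rack 1; 4U remain.
Put 1U in rack 1; 3U remain.
Put 7U in rack 2; 13U remain.
Put 13U in rack 2; 0U remain.
Put 18U in rack 3; 2U remain.
Put 1U in rack 3; 1U remain.
Put 19U in rack 4; 1U remain.
Put 4U in rack 5; 16U remain.
Final racks: [8,7,1,1] [7,13] [18,1] [19] [4].

5 racks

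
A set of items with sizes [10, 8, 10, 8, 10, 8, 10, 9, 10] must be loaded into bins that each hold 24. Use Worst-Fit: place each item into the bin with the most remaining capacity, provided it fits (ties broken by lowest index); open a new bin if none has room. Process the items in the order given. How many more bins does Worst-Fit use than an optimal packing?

Worst-Fit: [10,8] [10,8] [10,8] [10,9] [10] → 5 bins.
Total size 83; any packing needs at least ⌈83/24⌉ = 4 bins.
An optimal packing achieves that bound: [10,10] [10,10] [10,9] [8,8,8] → 4 bins.
Excess: 5 − 4 = 1.

1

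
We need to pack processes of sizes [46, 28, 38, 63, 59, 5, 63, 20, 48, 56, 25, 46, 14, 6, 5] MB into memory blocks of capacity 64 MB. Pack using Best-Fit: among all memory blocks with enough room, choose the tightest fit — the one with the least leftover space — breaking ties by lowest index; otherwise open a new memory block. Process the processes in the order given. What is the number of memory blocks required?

memory block 1: place 46 MB, 18 MB left
memory block 2: place 28 MB, 36 MB left
memory block 3: place 38 MB, 26 MB left
memory block 4: place 63 MB, 1 MB left
memory block 5: place 59 MB, 5 MB left
memory block 5: place 5 MB, 0 MB left
memory block 6: place 63 MB, 1 MB left
memory block 3: place 20 MB, 6 MB left
memory block 7: place 48 MB, 16 MB left
memory block 8: place 56 MB, 8 MB left
memory block 2: place 25 MB, 11 MB left
memory block 9: place 46 MB, 18 MB left
memory block 7: place 14 MB, 2 MB left
memory block 3: place 6 MB, 0 MB left
memory block 8: place 5 MB, 3 MB left

9 memory blocks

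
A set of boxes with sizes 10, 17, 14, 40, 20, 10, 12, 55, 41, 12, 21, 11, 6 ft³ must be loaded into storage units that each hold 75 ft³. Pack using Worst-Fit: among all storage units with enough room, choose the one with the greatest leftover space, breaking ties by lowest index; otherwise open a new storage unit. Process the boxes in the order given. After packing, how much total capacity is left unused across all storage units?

Put 10 ft³ in storage unit 1; 65 ft³ remain.
Put 17 ft³ in storage unit 1; 48 ft³ remain.
Put 14 ft³ in storage unit 1; 34 ft³ remain.
Put 40 ft³ in storage unit 2; 35 ft³ remain.
Put 20 ft³ in storage unit 2; 15 ft³ remain.
Put 10 ft³ in storage unit 1; 24 ft³ remain.
Put 12 ft³ in storage unit 1; 12 ft³ remain.
Put 55 ft³ in storage unit 3; 20 ft³ remain.
Put 41 ft³ in storage unit 4; 34 ft³ remain.
Put 12 ft³ in storage unit 4; 22 ft³ remain.
Put 21 ft³ in storage unit 4; 1 ft³ remain.
Put 11 ft³ in storage unit 3; 9 ft³ remain.
Put 6 ft³ in storage unit 2; 9 ft³ remain.
4 storage units × 75 ft³ = 300 ft³; used 269 ft³; unused 31 ft³.

31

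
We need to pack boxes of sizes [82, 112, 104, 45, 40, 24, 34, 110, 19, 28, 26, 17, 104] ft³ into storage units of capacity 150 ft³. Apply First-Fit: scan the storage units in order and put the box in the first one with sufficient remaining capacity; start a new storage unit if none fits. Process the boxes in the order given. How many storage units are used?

storage unit 1: place 82 ft³, 68 ft³ left
storage unit 2: place 112 ft³, 38 ft³ left
storage unit 3: place 104 ft³, 46 ft³ left
storage unit 1: place 45 ft³, 23 ft³ left
storage unit 3: place 40 ft³, 6 ft³ left
storage unit 2: place 24 ft³, 14 ft³ left
storage unit 4: place 34 ft³, 116 ft³ left
storage unit 4: place 110 ft³, 6 ft³ left
storage unit 1: place 19 ft³, 4 ft³ left
storage unit 5: place 28 ft³, 122 ft³ left
storage unit 5: place 26 ft³, 96 ft³ left
storage unit 5: place 17 ft³, 79 ft³ left
storage unit 6: place 104 ft³, 46 ft³ left
Final storage units: [82,45,19] [112,24] [104,40] [34,110] [28,26,17] [104].

6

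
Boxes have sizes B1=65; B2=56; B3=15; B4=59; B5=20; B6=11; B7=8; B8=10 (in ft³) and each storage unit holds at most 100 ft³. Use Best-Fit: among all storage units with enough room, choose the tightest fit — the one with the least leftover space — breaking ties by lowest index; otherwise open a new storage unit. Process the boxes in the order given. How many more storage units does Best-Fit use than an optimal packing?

Best-Fit: [65,15,20] [56] [59,11,8,10] → 3 storage units.
Total size 244 ft³; any packing needs at least ⌈244/100⌉ = 3 storage units.
So 3 is already optimal.

0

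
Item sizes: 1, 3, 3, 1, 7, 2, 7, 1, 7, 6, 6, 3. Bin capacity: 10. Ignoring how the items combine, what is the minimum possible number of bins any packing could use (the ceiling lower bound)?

5 bins

Total size = 1 + 3 + 3 + 1 + 7 + 2 + 7 + 1 + 7 + 6 + 6 + 3 = 47.
⌈47 / 10⌉ = 5.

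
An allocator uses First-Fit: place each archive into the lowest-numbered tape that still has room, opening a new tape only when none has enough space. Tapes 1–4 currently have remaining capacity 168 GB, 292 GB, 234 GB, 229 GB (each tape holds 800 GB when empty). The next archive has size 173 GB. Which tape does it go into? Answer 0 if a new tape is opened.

Tapes with room: tape 2 (292 GB), tape 3 (234 GB), tape 4 (229 GB).
The first with room is tape 2.

2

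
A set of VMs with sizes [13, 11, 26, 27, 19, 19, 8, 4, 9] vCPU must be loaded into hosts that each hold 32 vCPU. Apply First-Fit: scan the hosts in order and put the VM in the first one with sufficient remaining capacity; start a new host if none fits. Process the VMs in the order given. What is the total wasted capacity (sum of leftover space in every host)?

24

host 1: place 13 vCPU, 19 vCPU left
host 1: place 11 vCPU, 8 vCPU left
host 2: place 26 vCPU, 6 vCPU left
host 3: place 27 vCPU, 5 vCPU left
host 4: place 19 vCPU, 13 vCPU left
host 5: place 19 vCPU, 13 vCPU left
host 1: place 8 vCPU, 0 vCPU left
host 2: place 4 vCPU, 2 vCPU left
host 4: place 9 vCPU, 4 vCPU left
5 hosts × 32 vCPU = 160 vCPU; used 136 vCPU; unused 24 vCPU.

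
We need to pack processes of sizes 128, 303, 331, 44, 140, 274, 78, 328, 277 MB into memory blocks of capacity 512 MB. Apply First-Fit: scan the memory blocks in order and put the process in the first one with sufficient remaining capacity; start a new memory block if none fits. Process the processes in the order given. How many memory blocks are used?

5

128 MB → memory block 1 (remaining 384 MB)
303 MB → memory block 1 (remaining 81 MB)
331 MB → memory block 2 (remaining 181 MB)
44 MB → memory block 1 (remaining 37 MB)
140 MB → memory block 2 (remaining 41 MB)
274 MB → memory block 3 (remaining 238 MB)
78 MB → memory block 3 (remaining 160 MB)
328 MB → memory block 4 (remaining 184 MB)
277 MB → memory block 5 (remaining 235 MB)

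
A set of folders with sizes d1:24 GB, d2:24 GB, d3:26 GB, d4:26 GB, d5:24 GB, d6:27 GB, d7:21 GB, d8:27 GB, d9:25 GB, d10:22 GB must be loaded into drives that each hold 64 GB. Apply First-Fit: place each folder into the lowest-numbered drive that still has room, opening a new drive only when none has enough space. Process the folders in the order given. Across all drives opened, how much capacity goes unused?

drive 1: place d1 (24 GB), 40 GB left
drive 1: place d2 (24 GB), 16 GB left
drive 2: place d3 (26 GB), 38 GB left
drive 2: place d4 (26 GB), 12 GB left
drive 3: place d5 (24 GB), 40 GB left
drive 3: place d6 (27 GB), 13 GB left
drive 4: place d7 (21 GB), 43 GB left
drive 4: place d8 (27 GB), 16 GB left
drive 5: place d9 (25 GB), 39 GB left
drive 5: place d10 (22 GB), 17 GB left
5 drives × 64 GB = 320 GB; used 246 GB; unused 74 GB.

74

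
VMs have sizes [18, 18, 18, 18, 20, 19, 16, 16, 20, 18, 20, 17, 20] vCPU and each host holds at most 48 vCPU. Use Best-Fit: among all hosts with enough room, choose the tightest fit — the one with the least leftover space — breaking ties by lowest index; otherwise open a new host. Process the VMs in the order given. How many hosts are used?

host 1: place 18 vCPU, 30 vCPU left
host 1: place 18 vCPU, 12 vCPU left
host 2: place 18 vCPU, 30 vCPU left
host 2: place 18 vCPU, 12 vCPU left
host 3: place 20 vCPU, 28 vCPU left
host 3: place 19 vCPU, 9 vCPU left
host 4: place 16 vCPU, 32 vCPU left
host 4: place 16 vCPU, 16 vCPU left
host 5: place 20 vCPU, 28 vCPU left
host 5: place 18 vCPU, 10 vCPU left
host 6: place 20 vCPU, 28 vCPU left
host 6: place 17 vCPU, 11 vCPU left
host 7: place 20 vCPU, 28 vCPU left

7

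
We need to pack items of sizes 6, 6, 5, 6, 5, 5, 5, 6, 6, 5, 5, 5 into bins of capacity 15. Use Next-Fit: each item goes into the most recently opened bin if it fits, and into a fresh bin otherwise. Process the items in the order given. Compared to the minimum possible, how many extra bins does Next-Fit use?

Next-Fit: [6,6] [5,6] [5,5,5] [6,6] [5,5,5] → 5 bins.
Total size 65; any packing needs at least ⌈65/15⌉ = 5 bins.
So 5 is already optimal.

0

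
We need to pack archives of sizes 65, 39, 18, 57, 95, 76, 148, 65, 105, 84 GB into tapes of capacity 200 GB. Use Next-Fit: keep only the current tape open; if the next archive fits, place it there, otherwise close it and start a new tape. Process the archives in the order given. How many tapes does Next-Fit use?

Put 65 GB in tape 1; 135 GB remain.
Put 39 GB in tape 1; 96 GB remain.
Put 18 GB in tape 1; 78 GB remain.
Put 57 GB in tape 1; 21 GB remain.
Put 95 GB in tape 2; 105 GB remain.
Put 76 GB in tape 2; 29 GB remain.
Put 148 GB in tape 3; 52 GB remain.
Put 65 GB in tape 4; 135 GB remain.
Put 105 GB in tape 4; 30 GB remain.
Put 84 GB in tape 5; 116 GB remain.

5 tapes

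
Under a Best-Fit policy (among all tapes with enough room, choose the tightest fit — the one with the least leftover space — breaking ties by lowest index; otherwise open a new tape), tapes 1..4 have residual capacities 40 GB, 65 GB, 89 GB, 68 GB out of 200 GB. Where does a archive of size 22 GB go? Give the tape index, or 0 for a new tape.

Tapes with room: tape 1 (40 GB), tape 2 (65 GB), tape 3 (89 GB), tape 4 (68 GB).
Tightest fit is tape 1 with 40 GB free.

1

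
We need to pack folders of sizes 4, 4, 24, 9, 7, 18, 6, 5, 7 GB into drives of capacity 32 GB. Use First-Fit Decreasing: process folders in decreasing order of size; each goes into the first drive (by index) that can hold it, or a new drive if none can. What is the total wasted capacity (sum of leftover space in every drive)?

Sorted descending: 24, 18, 9, 7, 7, 6, 5, 4, 4.
Put 24 GB in drive 1; 8 GB remain.
Put 18 GB in drive 2; 14 GB remain.
Put 9 GB in drive 2; 5 GB remain.
Put 7 GB in drive 1; 1 GB remain.
Put 7 GB in drive 3; 25 GB remain.
Put 6 GB in drive 3; 19 GB remain.
Put 5 GB in drive 2; 0 GB remain.
Put 4 GB in drive 3; 15 GB remain.
Put 4 GB in drive 3; 11 GB remain.
3 drives × 32 GB = 96 GB; used 84 GB; unused 12 GB.

12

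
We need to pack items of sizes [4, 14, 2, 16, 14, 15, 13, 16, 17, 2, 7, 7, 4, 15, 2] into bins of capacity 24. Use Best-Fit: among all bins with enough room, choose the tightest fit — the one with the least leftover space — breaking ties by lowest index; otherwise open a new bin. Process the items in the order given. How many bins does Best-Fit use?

Put 4 in bin 1; 20 remain.
Put 14 in bin 1; 6 remain.
Put 2 in bin 1; 4 remain.
Put 16 in bin 2; 8 remain.
Put 14 in bin 3; 10 remain.
Put 15 in bin 4; 9 remain.
Put 13 in bin 5; 11 remain.
Put 16 in bin 6; 8 remain.
Put 17 in bin 7; 7 remain.
Put 2 in bin 1; 2 remain.
Put 7 in bin 7; 0 remain.
Put 7 in bin 2; 1 remain.
Put 4 in bin 6; 4 remain.
Put 15 in bin 8; 9 remain.
Put 2 in bin 1; 0 remain.

8 bins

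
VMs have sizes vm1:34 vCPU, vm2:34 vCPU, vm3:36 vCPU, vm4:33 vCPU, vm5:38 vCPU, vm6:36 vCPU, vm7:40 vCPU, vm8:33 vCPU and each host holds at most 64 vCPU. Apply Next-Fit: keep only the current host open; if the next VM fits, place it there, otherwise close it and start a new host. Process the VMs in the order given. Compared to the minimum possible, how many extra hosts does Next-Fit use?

Next-Fit: [34] [34] [36] [33] [38] [36] [40] [33] → 8 hosts.
8 VMs exceed 32 vCPU (half the capacity), and no two of those can share a host, so at least 8 hosts are needed.
So 8 is already optimal.

0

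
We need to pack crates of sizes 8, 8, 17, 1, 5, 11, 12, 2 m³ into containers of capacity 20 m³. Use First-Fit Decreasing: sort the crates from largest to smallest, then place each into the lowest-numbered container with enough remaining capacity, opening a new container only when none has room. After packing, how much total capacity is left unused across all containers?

Sorted descending: 17, 12, 11, 8, 8, 5, 2, 1.
Put 17 m³ in container 1; 3 m³ remain.
Put 12 m³ in container 2; 8 m³ remain.
Put 11 m³ in container 3; 9 m³ remain.
Put 8 m³ in container 2; 0 m³ remain.
Put 8 m³ in container 3; 1 m³ remain.
Put 5 m³ in container 4; 15 m³ remain.
Put 2 m³ in container 1; 1 m³ remain.
Put 1 m³ in container 1; 0 m³ remain.
4 containers × 20 m³ = 80 m³; used 64 m³; unused 16 m³.

16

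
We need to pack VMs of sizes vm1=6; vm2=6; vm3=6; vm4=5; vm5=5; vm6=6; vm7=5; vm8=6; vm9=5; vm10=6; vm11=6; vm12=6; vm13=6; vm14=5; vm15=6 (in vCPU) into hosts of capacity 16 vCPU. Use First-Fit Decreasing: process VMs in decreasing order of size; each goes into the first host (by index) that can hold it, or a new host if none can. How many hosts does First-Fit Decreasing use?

Sorted descending: 6, 6, 6, 6, 6, 6, 6, 6, 6, 6, 5, 5, 5, 5, 5.
host 1: place 6 vCPU, 10 vCPU left
host 1: place 6 vCPU, 4 vCPU left
host 2: place 6 vCPU, 10 vCPU left
host 2: place 6 vCPU, 4 vCPU left
host 3: place 6 vCPU, 10 vCPU left
host 3: place 6 vCPU, 4 vCPU left
host 4: place 6 vCPU, 10 vCPU left
host 4: place 6 vCPU, 4 vCPU left
host 5: place 6 vCPU, 10 vCPU left
host 5: place 6 vCPU, 4 vCPU left
host 6: place 5 vCPU, 11 vCPU left
host 6: place 5 vCPU, 6 vCPU left
host 6: place 5 vCPU, 1 vCPU left
host 7: place 5 vCPU, 11 vCPU left
host 7: place 5 vCPU, 6 vCPU left

7 hosts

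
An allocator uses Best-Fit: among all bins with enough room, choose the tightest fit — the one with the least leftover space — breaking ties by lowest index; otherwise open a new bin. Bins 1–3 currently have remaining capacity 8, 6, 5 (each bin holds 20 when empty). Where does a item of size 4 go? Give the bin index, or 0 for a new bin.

3

Bins with room: bin 1 (8), bin 2 (6), bin 3 (5).
Tightest fit is bin 3 with 5 free.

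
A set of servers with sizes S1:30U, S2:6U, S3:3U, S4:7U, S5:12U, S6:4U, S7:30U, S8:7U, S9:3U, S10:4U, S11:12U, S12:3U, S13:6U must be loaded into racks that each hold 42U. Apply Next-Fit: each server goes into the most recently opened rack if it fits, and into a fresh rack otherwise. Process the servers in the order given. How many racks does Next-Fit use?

Put S1 (30U) in rack 1; 12U remain.
Put S2 (6U) in rack 1; 6U remain.
Put S3 (3U) in rack 1; 3U remain.
Put S4 (7U) in rack 2; 35U remain.
Put S5 (12U) in rack 2; 23U remain.
Put S6 (4U) in rack 2; 19U remain.
Put S7 (30U) in rack 3; 12U remain.
Put S8 (7U) in rack 3; 5U remain.
Put S9 (3U) in rack 3; 2U remain.
Put S10 (4U) in rack 4; 38U remain.
Put S11 (12U) in rack 4; 26U remain.
Put S12 (3U) in rack 4; 23U remain.
Put S13 (6U) in rack 4; 17U remain.

4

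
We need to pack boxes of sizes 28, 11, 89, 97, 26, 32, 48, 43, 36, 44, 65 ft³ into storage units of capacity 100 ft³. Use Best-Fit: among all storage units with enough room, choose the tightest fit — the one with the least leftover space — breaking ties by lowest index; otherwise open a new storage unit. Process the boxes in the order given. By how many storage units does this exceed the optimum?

Best-Fit: [28,11,26,32] [89] [97] [48,43] [36,44] [65] → 6 storage units.
Total size 519 ft³; any packing needs at least ⌈519/100⌉ = 6 storage units.
So 6 is already optimal.

0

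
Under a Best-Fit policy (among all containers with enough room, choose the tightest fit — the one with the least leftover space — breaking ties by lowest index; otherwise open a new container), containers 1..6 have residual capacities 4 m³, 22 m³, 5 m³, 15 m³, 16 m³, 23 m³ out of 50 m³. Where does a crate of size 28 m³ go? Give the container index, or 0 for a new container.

No container has ≥ 28 m³ free, so a new container is opened.

0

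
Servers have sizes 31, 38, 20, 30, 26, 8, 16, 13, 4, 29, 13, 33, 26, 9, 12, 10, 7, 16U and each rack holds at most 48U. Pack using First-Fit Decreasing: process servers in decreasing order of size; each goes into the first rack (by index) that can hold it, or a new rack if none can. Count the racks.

8 racks

Sorted descending: 38, 33, 31, 30, 29, 26, 26, 20, 16, 16, 13, 13, 12, 10, 9, 8, 7, 4.
38U → rack 1 (remaining 10U)
33U → rack 2 (remaining 15U)
31U → rack 3 (remaining 17U)
30U → rack 4 (remaining 18U)
29U → rack 5 (remaining 19U)
26U → rack 6 (remaining 22U)
26U → rack 7 (remaining 22U)
20U → rack 6 (remaining 2U)
16U → rack 3 (remaining 1U)
16U → rack 4 (remaining 2U)
13U → rack 2 (remaining 2U)
13U → rack 5 (remaining 6U)
12U → rack 7 (remaining 10U)
10U → rack 1 (remaining 0U)
9U → rack 7 (remaining 1U)
8U → rack 8 (remaining 40U)
7U → rack 8 (remaining 33U)
4U → rack 5 (remaining 2U)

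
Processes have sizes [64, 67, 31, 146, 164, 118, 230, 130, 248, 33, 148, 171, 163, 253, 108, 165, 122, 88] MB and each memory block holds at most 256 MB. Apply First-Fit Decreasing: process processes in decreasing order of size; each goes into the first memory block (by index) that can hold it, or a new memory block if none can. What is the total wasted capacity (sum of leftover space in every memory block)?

Sorted descending: 253, 248, 230, 171, 165, 164, 163, 148, 146, 130, 122, 118, 108, 88, 67, 64, 33, 31.
Put 253 MB in memory block 1; 3 MB remain.
Put 248 MB in memory block 2; 8 MB remain.
Put 230 MB in memory block 3; 26 MB remain.
Put 171 MB in memory block 4; 85 MB remain.
Put 165 MB in memory block 5; 91 MB remain.
Put 164 MB in memory block 6; 92 MB remain.
Put 163 MB in memory block 7; 93 MB remain.
Put 148 MB in memory block 8; 108 MB remain.
Put 146 MB in memory block 9; 110 MB remain.
Put 130 MB in memory block 10; 126 MB remain.
Put 122 MB in memory block 10; 4 MB remain.
Put 118 MB in memory block 11; 138 MB remain.
Put 108 MB in memory block 8; 0 MB remain.
Put 88 MB in memory block 5; 3 MB remain.
Put 67 MB in memory block 4; 18 MB remain.
Put 64 MB in memory block 6; 28 MB remain.
Put 33 MB in memory block 7; 60 MB remain.
Put 31 MB in memory block 7; 29 MB remain.
11 memory blocks × 256 MB = 2816 MB; used 2449 MB; unused 367 MB.

367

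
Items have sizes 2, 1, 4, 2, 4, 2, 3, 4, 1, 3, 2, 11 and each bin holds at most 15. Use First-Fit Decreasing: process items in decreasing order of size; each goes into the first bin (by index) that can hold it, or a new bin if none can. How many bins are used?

3

Sorted descending: 11, 4, 4, 4, 3, 3, 2, 2, 2, 2, 1, 1.
11 → bin 1 (remaining 4)
4 → bin 1 (remaining 0)
4 → bin 2 (remaining 11)
4 → bin 2 (remaining 7)
3 → bin 2 (remaining 4)
3 → bin 2 (remaining 1)
2 → bin 3 (remaining 13)
2 → bin 3 (remaining 11)
2 → bin 3 (remaining 9)
2 → bin 3 (remaining 7)
1 → bin 2 (remaining 0)
1 → bin 3 (remaining 6)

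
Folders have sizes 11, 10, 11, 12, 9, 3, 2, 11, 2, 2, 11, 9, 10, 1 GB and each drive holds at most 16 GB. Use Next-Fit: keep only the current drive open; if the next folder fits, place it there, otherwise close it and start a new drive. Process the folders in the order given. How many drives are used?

drive 1: place 11 GB, 5 GB left
drive 2: place 10 GB, 6 GB left
drive 3: place 11 GB, 5 GB left
drive 4: place 12 GB, 4 GB left
drive 5: place 9 GB, 7 GB left
drive 5: place 3 GB, 4 GB left
drive 5: place 2 GB, 2 GB left
drive 6: place 11 GB, 5 GB left
drive 6: place 2 GB, 3 GB left
drive 6: place 2 GB, 1 GB left
drive 7: place 11 GB, 5 GB left
drive 8: place 9 GB, 7 GB left
drive 9: place 10 GB, 6 GB left
drive 9: place 1 GB, 5 GB left

9 drives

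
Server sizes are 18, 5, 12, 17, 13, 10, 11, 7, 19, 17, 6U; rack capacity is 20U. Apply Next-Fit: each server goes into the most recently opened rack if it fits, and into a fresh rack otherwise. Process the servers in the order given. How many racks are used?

9

rack 1: place 18U, 2U left
rack 2: place 5U, 15U left
rack 2: place 12U, 3U left
rack 3: place 17U, 3U left
rack 4: place 13U, 7U left
rack 5: place 10U, 10U left
rack 6: place 11U, 9U left
rack 6: place 7U, 2U left
rack 7: place 19U, 1U left
rack 8: place 17U, 3U left
rack 9: place 6U, 14U left
Final racks: [18] [5,12] [17] [13] [10] [11,7] [19] [17] [6].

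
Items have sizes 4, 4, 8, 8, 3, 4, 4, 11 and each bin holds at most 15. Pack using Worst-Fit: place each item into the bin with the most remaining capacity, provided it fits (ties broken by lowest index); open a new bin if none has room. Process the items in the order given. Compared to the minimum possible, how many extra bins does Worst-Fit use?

0

Worst-Fit: [4,4,3] [8,4] [8,4] [11] → 4 bins.
Total size 46; any packing needs at least ⌈46/15⌉ = 4 bins.
So 4 is already optimal.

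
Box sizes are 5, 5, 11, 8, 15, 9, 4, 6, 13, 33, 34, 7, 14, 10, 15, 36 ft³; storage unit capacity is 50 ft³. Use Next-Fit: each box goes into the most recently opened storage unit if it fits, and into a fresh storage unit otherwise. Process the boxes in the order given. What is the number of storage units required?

5 ft³ → storage unit 1 (remaining 45 ft³)
5 ft³ → storage unit 1 (remaining 40 ft³)
11 ft³ → storage unit 1 (remaining 29 ft³)
8 ft³ → storage unit 1 (remaining 21 ft³)
15 ft³ → storage unit 1 (remaining 6 ft³)
9 ft³ → storage unit 2 (remaining 41 ft³)
4 ft³ → storage unit 2 (remaining 37 ft³)
6 ft³ → storage unit 2 (remaining 31 ft³)
13 ft³ → storage unit 2 (remaining 18 ft³)
33 ft³ → storage unit 3 (remaining 17 ft³)
34 ft³ → storage unit 4 (remaining 16 ft³)
7 ft³ → storage unit 4 (remaining 9 ft³)
14 ft³ → storage unit 5 (remaining 36 ft³)
10 ft³ → storage unit 5 (remaining 26 ft³)
15 ft³ → storage unit 5 (remaining 11 ft³)
36 ft³ → storage unit 6 (remaining 14 ft³)
Final storage units: [5,5,11,8,15] [9,4,6,13] [33] [34,7] [14,10,15] [36].

6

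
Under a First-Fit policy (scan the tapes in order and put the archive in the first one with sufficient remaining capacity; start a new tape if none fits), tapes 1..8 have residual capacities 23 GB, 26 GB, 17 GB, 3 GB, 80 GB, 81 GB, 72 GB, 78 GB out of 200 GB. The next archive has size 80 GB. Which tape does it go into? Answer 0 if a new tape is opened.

5

Tapes with room: tape 5 (80 GB), tape 6 (81 GB).
The first with room is tape 5.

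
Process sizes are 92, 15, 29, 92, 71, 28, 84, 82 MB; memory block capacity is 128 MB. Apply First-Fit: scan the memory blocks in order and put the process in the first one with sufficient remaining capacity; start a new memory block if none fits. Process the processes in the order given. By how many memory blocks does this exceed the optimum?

0

First-Fit: [92,15] [29,92] [71,28] [84] [82] → 5 memory blocks.
5 processes exceed 64 MB (half the capacity), and no two of those can share a memory block, so at least 5 memory blocks are needed.
So 5 is already optimal.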